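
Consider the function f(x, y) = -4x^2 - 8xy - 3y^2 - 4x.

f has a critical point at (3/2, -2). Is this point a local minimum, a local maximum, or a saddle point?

The Hessian of f is constant: H = [[-8, -8], [-8, -6]].
det(H) = (-8)·(-6) − (-8)² = -16.
Since det(H) < 0, H is indefinite and the critical point is a saddle point.

saddle point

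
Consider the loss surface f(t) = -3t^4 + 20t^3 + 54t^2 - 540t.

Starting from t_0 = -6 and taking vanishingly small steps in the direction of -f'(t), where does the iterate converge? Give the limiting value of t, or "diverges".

diverges

f'(t) = -12(t - 5)(t - 3)(t + 3), so f'(-6) = 3564.
Gradient descent moves in the -f' direction, i.e. t is decreasing.
There is no critical point below t=-6, and f' keeps the same sign, so the iterate runs off to −∞.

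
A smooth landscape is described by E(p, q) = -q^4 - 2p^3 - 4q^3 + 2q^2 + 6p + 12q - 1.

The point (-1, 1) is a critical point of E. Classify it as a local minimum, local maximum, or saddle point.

saddle point

The mixed partial ∂²E/∂p∂q is 0, so the Hessian at any point is diag(E_pp, E_qq) = diag(-12p, 4(-3q^2 - 6q + 1)).
At (-1, 1): H = diag(12, -32).
The eigenvalues have opposite signs, so H is indefinite: a saddle point.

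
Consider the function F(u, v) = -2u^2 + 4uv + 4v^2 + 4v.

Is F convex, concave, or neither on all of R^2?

neither

F is quadratic, so its Hessian is the constant matrix H = [[-4, 4], [4, 8]].
det(H) = -48, tr(H) = 4.
det(H) < 0, so H is indefinite: neither convex nor concave.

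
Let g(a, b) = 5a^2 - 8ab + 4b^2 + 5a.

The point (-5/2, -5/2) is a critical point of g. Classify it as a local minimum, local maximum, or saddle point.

The Hessian of g is constant: H = [[10, -8], [-8, 8]].
det(H) = 10·8 − (-8)² = 16.
det(H) > 0 and tr(H) = 18 > 0, so H is positive definite and the point is a local minimum.

local minimum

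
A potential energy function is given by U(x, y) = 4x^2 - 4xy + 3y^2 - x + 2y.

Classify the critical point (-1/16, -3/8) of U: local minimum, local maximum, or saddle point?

local minimum

The Hessian of U is constant: H = [[8, -4], [-4, 6]].
det(H) = 8·6 − (-4)² = 32.
det(H) > 0 and tr(H) = 14 > 0, so H is positive definite and the point is a local minimum.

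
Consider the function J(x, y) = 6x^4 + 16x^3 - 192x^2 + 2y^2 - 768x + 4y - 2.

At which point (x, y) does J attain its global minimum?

J(x,y) separates as P(x) + Q(y) − 2, so its minimum is min P + min Q − 2.
P'(x) = 24(x - 4)(x + 2)(x + 4) vanishes at x ∈ {-4, -2, 4}; Q'(y) = 4y + 4 vanishes at y ∈ {-1}.
Local minima of P (where P''>0): P(-4)=512, P(4)=-3584. Local minima of Q: Q(-1)=-2.
So the global minimum of J is P(4) + Q(-1) − 2 = -3584 − 2 − 2 = -3588, attained at (4, -1).

(4, -1)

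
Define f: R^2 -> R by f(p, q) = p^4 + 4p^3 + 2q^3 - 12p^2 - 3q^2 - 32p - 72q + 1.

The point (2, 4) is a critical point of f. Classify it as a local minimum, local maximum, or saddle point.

The mixed partial ∂²f/∂p∂q is 0, so the Hessian at any point is diag(f_pp, f_qq) = diag(12(p^2 + 2p - 2), 6(2q - 1)).
At (2, 4): H = diag(72, 42).
Both eigenvalues are positive, so H is positive definite: a local minimum.

local minimum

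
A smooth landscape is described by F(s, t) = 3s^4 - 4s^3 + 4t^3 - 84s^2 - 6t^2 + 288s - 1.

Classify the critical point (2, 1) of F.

saddle point

The mixed partial ∂²F/∂s∂t is 0, so the Hessian at any point is diag(F_ss, F_tt) = diag(12(3s^2 - 2s - 14), 12(2t - 1)).
At (2, 1): H = diag(-72, 12).
The eigenvalues have opposite signs, so H is indefinite: a saddle point.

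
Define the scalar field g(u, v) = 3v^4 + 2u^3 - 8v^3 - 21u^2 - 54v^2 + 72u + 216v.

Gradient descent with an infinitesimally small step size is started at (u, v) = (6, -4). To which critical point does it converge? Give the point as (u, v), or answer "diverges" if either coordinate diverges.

g is separable, so gradient descent decouples: u follows -∂g/∂u, v follows -∂g/∂v.
∂g/∂u = 6(u - 4)(u - 3); at u=6 this is 36, so u decreases.
∂g/∂v = 12(v - 3)(v - 2)(v + 3); at v=-4 this is -504, so v increases.
u converges to its nearest critical value 4 (a local min of the u-part); v converges to -3. The iterate converges to (4, -3).

(4, -3)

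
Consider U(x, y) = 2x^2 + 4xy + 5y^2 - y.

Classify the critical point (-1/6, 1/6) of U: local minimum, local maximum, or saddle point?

The Hessian of U is constant: H = [[4, 4], [4, 10]].
det(H) = 4·10 − 4² = 24.
det(H) > 0 and tr(H) = 14 > 0, so H is positive definite and the point is a local minimum.

local minimum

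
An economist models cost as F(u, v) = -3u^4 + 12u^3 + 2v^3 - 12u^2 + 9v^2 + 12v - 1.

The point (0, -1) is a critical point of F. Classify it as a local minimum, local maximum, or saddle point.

saddle point

The mixed partial ∂²F/∂u∂v is 0, so the Hessian at any point is diag(F_uu, F_vv) = diag(12(-3u^2 + 6u - 2), 6(2v + 3)).
At (0, -1): H = diag(-24, 6).
The eigenvalues have opposite signs, so H is indefinite: a saddle point.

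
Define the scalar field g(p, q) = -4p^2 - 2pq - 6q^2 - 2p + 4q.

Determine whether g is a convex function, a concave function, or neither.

g is quadratic, so its Hessian is the constant matrix H = [[-8, -2], [-2, -12]].
det(H) = 92, tr(H) = -20.
det(H) > 0 and tr(H) < 0, so H is negative definite everywhere: concave.

concave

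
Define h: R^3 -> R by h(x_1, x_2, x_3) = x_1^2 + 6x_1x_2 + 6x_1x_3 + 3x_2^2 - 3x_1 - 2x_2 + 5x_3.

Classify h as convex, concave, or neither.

neither

h is quadratic, so its Hessian is the constant matrix H = [[2, 6, 6], [6, 6, 0], [6, 0, 0]].
Leading principal minors: 2, -24, -216.
Neither pattern holds ⇒ H is indefinite ⇒ neither convex nor concave.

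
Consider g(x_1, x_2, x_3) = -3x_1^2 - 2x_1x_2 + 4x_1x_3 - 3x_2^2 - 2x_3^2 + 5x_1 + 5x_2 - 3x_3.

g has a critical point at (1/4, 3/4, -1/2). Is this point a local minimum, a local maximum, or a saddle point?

local maximum

The Hessian is constant: H = [[-6, -2, 4], [-2, -6, 0], [4, 0, -4]].
Leading principal minors: Δ₁ = -6, Δ₂ = 32, Δ₃ = -32.
The minors alternate sign starting negative (−, +, −), so H is negative definite: a local maximum.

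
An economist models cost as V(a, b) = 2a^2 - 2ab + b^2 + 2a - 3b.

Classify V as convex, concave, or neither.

V is quadratic, so its Hessian is the constant matrix H = [[4, -2], [-2, 2]].
det(H) = 4, tr(H) = 6.
det(H) > 0 and tr(H) > 0, so H is positive definite everywhere: convex.

convex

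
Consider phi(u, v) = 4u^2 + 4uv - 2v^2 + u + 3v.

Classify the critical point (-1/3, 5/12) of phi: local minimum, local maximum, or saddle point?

saddle point

The Hessian of phi is constant: H = [[8, 4], [4, -4]].
det(H) = 8·(-4) − 4² = -48.
Since det(H) < 0, H is indefinite and the critical point is a saddle point.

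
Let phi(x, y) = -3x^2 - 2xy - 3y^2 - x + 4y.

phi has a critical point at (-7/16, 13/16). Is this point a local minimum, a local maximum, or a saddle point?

The Hessian of phi is constant: H = [[-6, -2], [-2, -6]].
det(H) = (-6)·(-6) − (-2)² = 32.
det(H) > 0 and tr(H) = -12 < 0, so H is negative definite and the point is a local maximum.

local maximum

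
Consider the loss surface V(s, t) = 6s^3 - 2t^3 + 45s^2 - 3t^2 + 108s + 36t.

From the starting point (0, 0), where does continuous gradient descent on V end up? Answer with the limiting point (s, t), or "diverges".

V is separable, so gradient descent decouples: s follows -∂V/∂s, t follows -∂V/∂t.
∂V/∂s = 18(s + 2)(s + 3); at s=0 this is 108, so s decreases.
∂V/∂t = -6(t - 2)(t + 3); at t=0 this is 36, so t decreases.
s converges to its nearest critical value -2 (a local min of the s-part); t converges to -3. The iterate converges to (-2, -3).

(-2, -3)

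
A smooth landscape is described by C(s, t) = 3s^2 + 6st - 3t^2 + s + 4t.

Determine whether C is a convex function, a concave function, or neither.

C is quadratic, so its Hessian is the constant matrix H = [[6, 6], [6, -6]].
det(H) = -72, tr(H) = 0.
det(H) < 0, so H is indefinite: neither convex nor concave.

neither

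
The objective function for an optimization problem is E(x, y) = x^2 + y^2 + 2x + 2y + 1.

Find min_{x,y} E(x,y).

E(x,y) separates as P(x) + Q(y) + 1, so its minimum is min P + min Q + 1.
P'(x) = 2x + 2 vanishes at x ∈ {-1}; Q'(y) = 2y + 2 vanishes at y ∈ {-1}.
Local minima of P (where P''>0): P(-1)=-1. Local minima of Q: Q(-1)=-1.
So the global minimum of E is P(-1) + Q(-1) + 1 = -1 − 1 + 1 = -1, attained at (-1, -1).

-1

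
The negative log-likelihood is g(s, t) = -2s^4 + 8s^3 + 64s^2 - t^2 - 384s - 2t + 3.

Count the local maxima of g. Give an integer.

2

g separates as a function of s plus a function of t, so ∇g=0 decouples.
∂g/∂s = -8(s - 4)(s - 3)(s + 4) = 0 at s ∈ {-4, 3, 4}; ∂g/∂t = -2(t + 1) = 0 at t ∈ {-1}.
The Hessian is diagonal: diag(g_ss, g_tt). Second derivatives: g_ss(-4)=-448, g_ss(3)=56, g_ss(4)=-64; g_tt(-1)=-2.
Local maxima occur where both diagonal entries negative: (-4, -1), (4, -1). Count: 2.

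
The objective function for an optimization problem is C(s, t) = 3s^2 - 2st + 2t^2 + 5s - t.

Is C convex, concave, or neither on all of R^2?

convex

C is quadratic, so its Hessian is the constant matrix H = [[6, -2], [-2, 4]].
det(H) = 20, tr(H) = 10.
det(H) > 0 and tr(H) > 0, so H is positive definite everywhere: convex.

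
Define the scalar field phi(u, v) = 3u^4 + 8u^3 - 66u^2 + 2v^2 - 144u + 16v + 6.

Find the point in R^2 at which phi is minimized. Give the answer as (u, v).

(3, -4)

phi(u,v) separates as P(u) + Q(v) + 6, so its minimum is min P + min Q + 6.
P'(u) = 12(u - 3)(u + 1)(u + 4) vanishes at u ∈ {-4, -1, 3}; Q'(v) = 4v + 16 vanishes at v ∈ {-4}.
Local minima of P (where P''>0): P(-4)=-224, P(3)=-567. Local minima of Q: Q(-4)=-32.
So the global minimum of phi is P(3) + Q(-4) + 6 = -567 − 32 + 6 = -593, attained at (3, -4).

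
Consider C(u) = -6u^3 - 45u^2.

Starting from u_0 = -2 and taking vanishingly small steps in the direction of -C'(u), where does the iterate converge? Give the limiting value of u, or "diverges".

C'(u) = -18u(u + 5), so C'(-2) = 108.
Gradient descent moves in the -C' direction, i.e. u is decreasing.
The nearest critical point in that direction is u = -5, where C'' = 90 > 0 (a local minimum). The iterate converges there.

-5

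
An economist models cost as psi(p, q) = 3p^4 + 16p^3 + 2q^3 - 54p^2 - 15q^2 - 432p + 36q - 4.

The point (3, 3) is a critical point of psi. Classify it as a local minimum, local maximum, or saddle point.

local minimum

The mixed partial ∂²psi/∂p∂q is 0, so the Hessian at any point is diag(psi_pp, psi_qq) = diag(12(3p^2 + 8p - 9), 6(2q - 5)).
At (3, 3): H = diag(504, 6).
Both eigenvalues are positive, so H is positive definite: a local minimum.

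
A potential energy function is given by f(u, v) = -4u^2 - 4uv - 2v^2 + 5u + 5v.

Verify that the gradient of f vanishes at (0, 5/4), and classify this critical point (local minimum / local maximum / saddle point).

∇f = (-8u - 4v + 5, -4u - 4v + 5); substituting (0, 5/4) gives ∇f = (0, 0), so (0, 5/4) is indeed a critical point.
The Hessian of f is constant: H = [[-8, -4], [-4, -4]].
det(H) = (-8)·(-4) − (-4)² = 16.
det(H) > 0 and tr(H) = -12 < 0, so H is negative definite and the point is a local maximum.

local maximum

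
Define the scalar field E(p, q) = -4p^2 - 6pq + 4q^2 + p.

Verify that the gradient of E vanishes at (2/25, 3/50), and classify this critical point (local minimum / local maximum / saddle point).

saddle point

∇E = (-8p - 6q + 1, -6p + 8q); substituting (2/25, 3/50) gives ∇E = (0, 0), so (2/25, 3/50) is indeed a critical point.
The Hessian of E is constant: H = [[-8, -6], [-6, 8]].
det(H) = (-8)·8 − (-6)² = -100.
Since det(H) < 0, H is indefinite and the critical point is a saddle point.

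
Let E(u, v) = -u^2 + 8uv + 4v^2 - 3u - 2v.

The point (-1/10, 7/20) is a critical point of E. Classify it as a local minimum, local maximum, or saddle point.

saddle point

The Hessian of E is constant: H = [[-2, 8], [8, 8]].
det(H) = (-2)·8 − 8² = -80.
Since det(H) < 0, H is indefinite and the critical point is a saddle point.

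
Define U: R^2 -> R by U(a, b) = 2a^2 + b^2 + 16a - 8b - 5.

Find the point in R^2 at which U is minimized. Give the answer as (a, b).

U(a,b) separates as P(a) + Q(b) − 5, so its minimum is min P + min Q − 5.
P'(a) = 4a + 16 vanishes at a ∈ {-4}; Q'(b) = 2b - 8 vanishes at b ∈ {4}.
Local minima of P (where P''>0): P(-4)=-32. Local minima of Q: Q(4)=-16.
So the global minimum of U is P(-4) + Q(4) − 5 = -32 − 16 − 5 = -53, attained at (-4, 4).

(-4, 4)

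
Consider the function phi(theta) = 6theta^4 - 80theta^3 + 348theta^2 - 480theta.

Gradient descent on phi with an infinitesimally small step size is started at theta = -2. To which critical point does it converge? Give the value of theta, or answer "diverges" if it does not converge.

1

phi'(theta) = 24(theta - 5)(theta - 4)(theta - 1), so phi'(-2) = -3024.
Gradient descent moves in the -phi' direction, i.e. theta is increasing.
The nearest critical point in that direction is theta = 1, where phi'' = 288 > 0 (a local minimum). The iterate converges there.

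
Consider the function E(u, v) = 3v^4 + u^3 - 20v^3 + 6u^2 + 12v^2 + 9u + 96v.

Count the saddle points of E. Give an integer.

3

E separates as a function of u plus a function of v, so ∇E=0 decouples.
∂E/∂u = 3(u + 1)(u + 3) = 0 at u ∈ {-3, -1}; ∂E/∂v = 12(v - 4)(v - 2)(v + 1) = 0 at v ∈ {-1, 2, 4}.
The Hessian is diagonal: diag(E_uu, E_vv). Second derivatives: E_uu(-3)=-6, E_uu(-1)=6; E_vv(-1)=180, E_vv(2)=-72, E_vv(4)=120.
Saddle points occur where the two diagonal entries have opposite signs: (-3, -1), (-3, 4), (-1, 2). Count: 3.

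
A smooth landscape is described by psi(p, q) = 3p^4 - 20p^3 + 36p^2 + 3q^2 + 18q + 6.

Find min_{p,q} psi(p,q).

psi(p,q) separates as A(p) + B(q) + 6, so its minimum is min A + min B + 6.
A'(p) = 12p(p - 3)(p - 2) vanishes at p ∈ {0, 2, 3}; B'(q) = 6q + 18 vanishes at q ∈ {-3}.
Local minima of A (where A''>0): A(0)=0, A(3)=27. Local minima of B: B(-3)=-27.
So the global minimum of psi is A(0) + B(-3) + 6 = 0 − 27 + 6 = -21, attained at (0, -3).

-21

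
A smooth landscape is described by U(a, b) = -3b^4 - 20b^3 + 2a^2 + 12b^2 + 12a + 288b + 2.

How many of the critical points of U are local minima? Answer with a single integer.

1

U separates as a function of a plus a function of b, so ∇U=0 decouples.
∂U/∂a = 4(a + 3) = 0 at a ∈ {-3}; ∂U/∂b = -12(b - 2)(b + 3)(b + 4) = 0 at b ∈ {-4, -3, 2}.
The Hessian is diagonal: diag(U_aa, U_bb). Second derivatives: U_aa(-3)=4; U_bb(-4)=-72, U_bb(-3)=60, U_bb(2)=-360.
Local minima occur where both diagonal entries positive: (-3, -3). Count: 1.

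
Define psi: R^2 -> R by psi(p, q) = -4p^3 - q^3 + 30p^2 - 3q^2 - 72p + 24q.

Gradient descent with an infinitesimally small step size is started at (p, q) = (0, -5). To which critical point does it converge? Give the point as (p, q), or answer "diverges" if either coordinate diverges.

(2, -4)

psi is separable, so gradient descent decouples: p follows -∂psi/∂p, q follows -∂psi/∂q.
∂psi/∂p = -12(p - 3)(p - 2); at p=0 this is -72, so p increases.
∂psi/∂q = -3(q - 2)(q + 4); at q=-5 this is -21, so q increases.
p converges to its nearest critical value 2 (a local min of the p-part); q converges to -4. The iterate converges to (2, -4).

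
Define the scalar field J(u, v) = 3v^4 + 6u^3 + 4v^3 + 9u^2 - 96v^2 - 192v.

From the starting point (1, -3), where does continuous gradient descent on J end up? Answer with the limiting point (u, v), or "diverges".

J is separable, so gradient descent decouples: u follows -∂J/∂u, v follows -∂J/∂v.
∂J/∂u = 18u(u + 1); at u=1 this is 36, so u decreases.
∂J/∂v = 12(v - 4)(v + 1)(v + 4); at v=-3 this is 168, so v decreases.
u converges to its nearest critical value 0 (a local min of the u-part); v converges to -4. The iterate converges to (0, -4).

(0, -4)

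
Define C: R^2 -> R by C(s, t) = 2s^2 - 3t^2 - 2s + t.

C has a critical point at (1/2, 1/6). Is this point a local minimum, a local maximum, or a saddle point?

saddle point

The Hessian of C is constant: H = [[4, 0], [0, -6]].
det(H) = 4·(-6) − 0² = -24.
Since det(H) < 0, H is indefinite and the critical point is a saddle point.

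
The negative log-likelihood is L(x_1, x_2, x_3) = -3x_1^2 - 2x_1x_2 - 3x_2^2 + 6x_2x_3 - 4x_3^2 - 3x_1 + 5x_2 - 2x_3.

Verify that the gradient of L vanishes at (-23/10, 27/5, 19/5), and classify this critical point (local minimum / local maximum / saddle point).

local maximum

∇L = (-6x_1 - 2x_2 - 3, -2x_1 - 6x_2 + 6x_3 + 5, 6x_2 - 8x_3 - 2); substituting (-23/10, 27/5, 19/5) gives ∇L = (0, 0, 0), so (-23/10, 27/5, 19/5) is indeed a critical point.
The Hessian is constant: H = [[-6, -2, 0], [-2, -6, 6], [0, 6, -8]].
Leading principal minors: Δ₁ = -6, Δ₂ = 32, Δ₃ = -40.
The minors alternate sign starting negative (−, +, −), so H is negative definite: a local maximum.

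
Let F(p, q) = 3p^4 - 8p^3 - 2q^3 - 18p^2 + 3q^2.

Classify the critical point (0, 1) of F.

local maximum

The mixed partial ∂²F/∂p∂q is 0, so the Hessian at any point is diag(F_pp, F_qq) = diag(12(3p^2 - 4p - 3), 6(-2q + 1)).
At (0, 1): H = diag(-36, -6).
Both eigenvalues are negative, so H is negative definite: a local maximum.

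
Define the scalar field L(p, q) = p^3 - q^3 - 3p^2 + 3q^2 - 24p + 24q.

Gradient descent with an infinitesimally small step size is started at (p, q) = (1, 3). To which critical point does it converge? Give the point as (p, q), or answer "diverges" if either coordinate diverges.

L is separable, so gradient descent decouples: p follows -∂L/∂p, q follows -∂L/∂q.
∂L/∂p = 3(p - 4)(p + 2); at p=1 this is -27, so p increases.
∂L/∂q = -3(q - 4)(q + 2); at q=3 this is 15, so q decreases.
p converges to its nearest critical value 4 (a local min of the p-part); q converges to -2. The iterate converges to (4, -2).

(4, -2)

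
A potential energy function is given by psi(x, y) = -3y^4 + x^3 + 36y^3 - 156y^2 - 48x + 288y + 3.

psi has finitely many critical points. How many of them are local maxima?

2

psi separates as a function of x plus a function of y, so ∇psi=0 decouples.
∂psi/∂x = 3(x - 4)(x + 4) = 0 at x ∈ {-4, 4}; ∂psi/∂y = -12(y - 4)(y - 3)(y - 2) = 0 at y ∈ {2, 3, 4}.
The Hessian is diagonal: diag(psi_xx, psi_yy). Second derivatives: psi_xx(-4)=-24, psi_xx(4)=24; psi_yy(2)=-24, psi_yy(3)=12, psi_yy(4)=-24.
Local maxima occur where both diagonal entries negative: (-4, 2), (-4, 4). Count: 2.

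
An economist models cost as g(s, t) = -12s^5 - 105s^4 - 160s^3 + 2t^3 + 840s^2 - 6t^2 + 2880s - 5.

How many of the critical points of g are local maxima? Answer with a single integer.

2

g separates as a function of s plus a function of t, so ∇g=0 decouples.
∂g/∂s = -60(s - 2)(s + 2)(s + 3)(s + 4) = 0 at s ∈ {-4, -3, -2, 2}; ∂g/∂t = 6t(t - 2) = 0 at t ∈ {0, 2}.
The Hessian is diagonal: diag(g_ss, g_tt). Second derivatives: g_ss(-4)=720, g_ss(-3)=-300, g_ss(-2)=480, g_ss(2)=-7200; g_tt(0)=-12, g_tt(2)=12.
Local maxima occur where both diagonal entries negative: (-3, 0), (2, 0). Count: 2.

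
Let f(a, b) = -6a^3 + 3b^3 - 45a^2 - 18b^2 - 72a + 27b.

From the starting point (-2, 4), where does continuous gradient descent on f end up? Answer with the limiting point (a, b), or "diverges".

(-4, 3)

f is separable, so gradient descent decouples: a follows -∂f/∂a, b follows -∂f/∂b.
∂f/∂a = -18(a + 1)(a + 4); at a=-2 this is 36, so a decreases.
∂f/∂b = 9(b - 3)(b - 1); at b=4 this is 27, so b decreases.
a converges to its nearest critical value -4 (a local min of the a-part); b converges to 3. The iterate converges to (-4, 3).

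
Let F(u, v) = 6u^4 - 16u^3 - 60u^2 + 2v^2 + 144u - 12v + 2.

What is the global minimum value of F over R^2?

-320

F(u,v) separates as P(u) + Q(v) + 2, so its minimum is min P + min Q + 2.
P'(u) = 24(u - 3)(u - 1)(u + 2) vanishes at u ∈ {-2, 1, 3}; Q'(v) = 4v - 12 vanishes at v ∈ {3}.
Local minima of P (where P''>0): P(-2)=-304, P(3)=-54. Local minima of Q: Q(3)=-18.
So the global minimum of F is P(-2) + Q(3) + 2 = -304 − 18 + 2 = -320, attained at (-2, 3).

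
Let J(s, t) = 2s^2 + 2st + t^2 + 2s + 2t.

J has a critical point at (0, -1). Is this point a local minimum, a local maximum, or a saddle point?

local minimum

The Hessian of J is constant: H = [[4, 2], [2, 2]].
det(H) = 4·2 − 2² = 4.
det(H) > 0 and tr(H) = 6 > 0, so H is positive definite and the point is a local minimum.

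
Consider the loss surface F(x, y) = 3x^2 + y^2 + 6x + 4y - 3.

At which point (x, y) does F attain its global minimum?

(-1, -2)

F(x,y) separates as P(x) + Q(y) − 3, so its minimum is min P + min Q − 3.
P'(x) = 6x + 6 vanishes at x ∈ {-1}; Q'(y) = 2y + 4 vanishes at y ∈ {-2}.
Local minima of P (where P''>0): P(-1)=-3. Local minima of Q: Q(-2)=-4.
So the global minimum of F is P(-1) + Q(-2) − 3 = -3 − 4 − 3 = -10, attained at (-1, -2).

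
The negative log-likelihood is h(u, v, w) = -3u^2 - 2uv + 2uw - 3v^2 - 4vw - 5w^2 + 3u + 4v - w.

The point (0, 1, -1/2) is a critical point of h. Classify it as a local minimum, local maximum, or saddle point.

local maximum

The Hessian is constant: H = [[-6, -2, 2], [-2, -6, -4], [2, -4, -10]].
Leading principal minors: Δ₁ = -6, Δ₂ = 32, Δ₃ = -168.
The minors alternate sign starting negative (−, +, −), so H is negative definite: a local maximum.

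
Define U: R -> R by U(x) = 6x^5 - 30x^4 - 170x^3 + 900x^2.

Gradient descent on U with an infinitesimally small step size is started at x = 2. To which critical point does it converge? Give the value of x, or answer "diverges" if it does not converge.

0

U'(x) = 30x(x - 5)(x - 3)(x + 4), so U'(2) = 1080.
Gradient descent moves in the -U' direction, i.e. x is decreasing.
The nearest critical point in that direction is x = 0, where U'' = 1800 > 0 (a local minimum). The iterate converges there.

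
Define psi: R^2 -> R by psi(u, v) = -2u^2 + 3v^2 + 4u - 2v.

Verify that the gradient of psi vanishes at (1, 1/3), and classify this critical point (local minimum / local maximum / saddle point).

∇psi = (-4u + 4, 6v - 2); substituting (1, 1/3) gives ∇psi = (0, 0), so (1, 1/3) is indeed a critical point.
The Hessian of psi is constant: H = [[-4, 0], [0, 6]].
det(H) = (-4)·6 − 0² = -24.
Since det(H) < 0, H is indefinite and the critical point is a saddle point.

saddle point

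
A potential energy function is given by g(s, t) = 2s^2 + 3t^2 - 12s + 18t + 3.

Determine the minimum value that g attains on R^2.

-42

g(s,t) separates as P(s) + Q(t) + 3, so its minimum is min P + min Q + 3.
P'(s) = 4s - 12 vanishes at s ∈ {3}; Q'(t) = 6(t + 3) vanishes at t ∈ {-3}.
Local minima of P (where P''>0): P(3)=-18. Local minima of Q: Q(-3)=-27.
So the global minimum of g is P(3) + Q(-3) + 3 = -18 − 27 + 3 = -42, attained at (3, -3).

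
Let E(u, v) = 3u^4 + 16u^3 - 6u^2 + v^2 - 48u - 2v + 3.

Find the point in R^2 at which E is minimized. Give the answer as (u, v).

(-4, 1)

E(u,v) separates as P(u) + Q(v) + 3, so its minimum is min P + min Q + 3.
P'(u) = 12(u - 1)(u + 1)(u + 4) vanishes at u ∈ {-4, -1, 1}; Q'(v) = 2v - 2 vanishes at v ∈ {1}.
Local minima of P (where P''>0): P(-4)=-160, P(1)=-35. Local minima of Q: Q(1)=-1.
So the global minimum of E is P(-4) + Q(1) + 3 = -160 − 1 + 3 = -158, attained at (-4, 1).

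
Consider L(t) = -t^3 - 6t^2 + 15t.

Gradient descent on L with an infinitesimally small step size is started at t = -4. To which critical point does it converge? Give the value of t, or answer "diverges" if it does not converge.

L'(t) = -3(t - 1)(t + 5), so L'(-4) = 15.
Gradient descent moves in the -L' direction, i.e. t is decreasing.
The nearest critical point in that direction is t = -5, where L'' = 18 > 0 (a local minimum). The iterate converges there.

-5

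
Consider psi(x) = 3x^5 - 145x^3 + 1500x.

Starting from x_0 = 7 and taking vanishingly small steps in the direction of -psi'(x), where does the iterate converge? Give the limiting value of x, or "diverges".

psi'(x) = 15(x - 5)(x - 2)(x + 2)(x + 5), so psi'(7) = 16200.
Gradient descent moves in the -psi' direction, i.e. x is decreasing.
The nearest critical point in that direction is x = 5, where psi'' = 3150 > 0 (a local minimum). The iterate converges there.

5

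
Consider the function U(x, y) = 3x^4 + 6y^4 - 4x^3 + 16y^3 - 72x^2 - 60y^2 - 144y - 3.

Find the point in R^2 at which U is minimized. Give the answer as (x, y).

(4, 2)

U(x,y) separates as P(x) + Q(y) − 3, so its minimum is min P + min Q − 3.
P'(x) = 12x(x - 4)(x + 3) vanishes at x ∈ {-3, 0, 4}; Q'(y) = 24(y - 2)(y + 1)(y + 3) vanishes at y ∈ {-3, -1, 2}.
Local minima of P (where P''>0): P(-3)=-297, P(4)=-640. Local minima of Q: Q(-3)=-54, Q(2)=-304.
So the global minimum of U is P(4) + Q(2) − 3 = -640 − 304 − 3 = -947, attained at (4, 2).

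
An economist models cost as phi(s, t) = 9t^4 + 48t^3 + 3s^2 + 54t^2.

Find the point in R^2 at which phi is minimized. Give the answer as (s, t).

(0, -3)

phi(s,t) separates as P(s) + Q(t), so its minimum is min P + min Q.
P'(s) = 6s vanishes at s ∈ {0}; Q'(t) = 36t(t + 1)(t + 3) vanishes at t ∈ {-3, -1, 0}.
Local minima of P (where P''>0): P(0)=0. Local minima of Q: Q(-3)=-81, Q(0)=0.
So the global minimum of phi is P(0) + Q(-3) = 0 − 81 = -81, attained at (0, -3).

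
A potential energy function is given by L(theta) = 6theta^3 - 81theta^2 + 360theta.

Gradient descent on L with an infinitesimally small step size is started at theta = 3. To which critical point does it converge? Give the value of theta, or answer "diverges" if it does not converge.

diverges

L'(theta) = 18(theta - 5)(theta - 4), so L'(3) = 36.
Gradient descent moves in the -L' direction, i.e. theta is decreasing.
There is no critical point below theta=3, and L' keeps the same sign, so the iterate runs off to −∞.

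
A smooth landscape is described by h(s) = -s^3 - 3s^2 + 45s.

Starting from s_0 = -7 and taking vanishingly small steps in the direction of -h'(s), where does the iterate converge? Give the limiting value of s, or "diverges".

h'(s) = -3(s - 3)(s + 5), so h'(-7) = -60.
Gradient descent moves in the -h' direction, i.e. s is increasing.
The nearest critical point in that direction is s = -5, where h'' = 24 > 0 (a local minimum). The iterate converges there.

-5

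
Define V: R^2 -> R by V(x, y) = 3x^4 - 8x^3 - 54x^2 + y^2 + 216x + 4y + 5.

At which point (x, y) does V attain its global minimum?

V(x,y) separates as P(x) + Q(y) + 5, so its minimum is min P + min Q + 5.
P'(x) = 12(x - 3)(x - 2)(x + 3) vanishes at x ∈ {-3, 2, 3}; Q'(y) = 2y + 4 vanishes at y ∈ {-2}.
Local minima of P (where P''>0): P(-3)=-675, P(3)=189. Local minima of Q: Q(-2)=-4.
So the global minimum of V is P(-3) + Q(-2) + 5 = -675 − 4 + 5 = -674, attained at (-3, -2).

(-3, -2)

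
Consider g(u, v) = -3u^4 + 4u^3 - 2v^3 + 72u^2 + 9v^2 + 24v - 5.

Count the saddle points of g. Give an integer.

3

g separates as a function of u plus a function of v, so ∇g=0 decouples.
∂g/∂u = -12u(u - 4)(u + 3) = 0 at u ∈ {-3, 0, 4}; ∂g/∂v = -6(v - 4)(v + 1) = 0 at v ∈ {-1, 4}.
The Hessian is diagonal: diag(g_uu, g_vv). Second derivatives: g_uu(-3)=-252, g_uu(0)=144, g_uu(4)=-336; g_vv(-1)=30, g_vv(4)=-30.
Saddle points occur where the two diagonal entries have opposite signs: (-3, -1), (0, 4), (4, -1). Count: 3.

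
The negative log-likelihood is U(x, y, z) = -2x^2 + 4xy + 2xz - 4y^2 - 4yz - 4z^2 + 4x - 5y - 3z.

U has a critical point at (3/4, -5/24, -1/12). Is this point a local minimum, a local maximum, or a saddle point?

local maximum

The Hessian is constant: H = [[-4, 4, 2], [4, -8, -4], [2, -4, -8]].
Leading principal minors: Δ₁ = -4, Δ₂ = 16, Δ₃ = -96.
The minors alternate sign starting negative (−, +, −), so H is negative definite: a local maximum.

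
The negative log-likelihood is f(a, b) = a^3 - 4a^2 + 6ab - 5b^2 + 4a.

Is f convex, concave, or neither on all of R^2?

neither

The term a^3 is cubic, so the Hessian is not constant.
∂²f/∂a² = 6a - 8, which takes both signs as a varies (negative for sufficiently negative a). A diagonal entry of the Hessian changing sign means the Hessian is neither positive- nor negative-semidefinite on all of R^2.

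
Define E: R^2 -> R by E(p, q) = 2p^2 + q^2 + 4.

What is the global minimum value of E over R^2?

E(p,q) separates as A(p) + B(q) + 4, so its minimum is min A + min B + 4.
A'(p) = 4p vanishes at p ∈ {0}; B'(q) = 2q vanishes at q ∈ {0}.
Local minima of A (where A''>0): A(0)=0. Local minima of B: B(0)=0.
So the global minimum of E is A(0) + B(0) + 4 = 0 + 0 + 4 = 4, attained at (0, 0).

4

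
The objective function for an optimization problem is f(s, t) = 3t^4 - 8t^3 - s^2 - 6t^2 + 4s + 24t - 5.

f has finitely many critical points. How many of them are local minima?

f separates as a function of s plus a function of t, so ∇f=0 decouples.
∂f/∂s = -2(s - 2) = 0 at s ∈ {2}; ∂f/∂t = 12(t - 2)(t - 1)(t + 1) = 0 at t ∈ {-1, 1, 2}.
The Hessian is diagonal: diag(f_ss, f_tt). Second derivatives: f_ss(2)=-2; f_tt(-1)=72, f_tt(1)=-24, f_tt(2)=36.
Local minima occur where both diagonal entries positive: none. Count: 0.

0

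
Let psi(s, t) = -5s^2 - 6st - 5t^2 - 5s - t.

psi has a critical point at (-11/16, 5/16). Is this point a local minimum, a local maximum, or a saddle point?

local maximum

The Hessian of psi is constant: H = [[-10, -6], [-6, -10]].
det(H) = (-10)·(-10) − (-6)² = 64.
det(H) > 0 and tr(H) = -20 < 0, so H is negative definite and the point is a local maximum.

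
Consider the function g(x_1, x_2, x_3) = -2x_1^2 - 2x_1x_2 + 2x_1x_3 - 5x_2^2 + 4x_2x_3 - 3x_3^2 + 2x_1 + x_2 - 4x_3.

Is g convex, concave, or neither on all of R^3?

g is quadratic, so its Hessian is the constant matrix H = [[-4, -2, 2], [-2, -10, 4], [2, 4, -6]].
Leading principal minors: -4, 36, -144.
Signs alternate −, +, − ⇒ H ≺ 0 ⇒ concave.

concave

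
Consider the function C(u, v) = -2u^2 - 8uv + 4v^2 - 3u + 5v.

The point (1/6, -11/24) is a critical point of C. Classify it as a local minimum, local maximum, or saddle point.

The Hessian of C is constant: H = [[-4, -8], [-8, 8]].
det(H) = (-4)·8 − (-8)² = -96.
Since det(H) < 0, H is indefinite and the critical point is a saddle point.

saddle point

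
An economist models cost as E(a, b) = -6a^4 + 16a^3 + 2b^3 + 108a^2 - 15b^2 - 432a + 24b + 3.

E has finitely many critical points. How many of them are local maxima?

E separates as a function of a plus a function of b, so ∇E=0 decouples.
∂E/∂a = -24(a - 3)(a - 2)(a + 3) = 0 at a ∈ {-3, 2, 3}; ∂E/∂b = 6(b - 4)(b - 1) = 0 at b ∈ {1, 4}.
The Hessian is diagonal: diag(E_aa, E_bb). Second derivatives: E_aa(-3)=-720, E_aa(2)=120, E_aa(3)=-144; E_bb(1)=-18, E_bb(4)=18.
Local maxima occur where both diagonal entries negative: (-3, 1), (3, 1). Count: 2.

2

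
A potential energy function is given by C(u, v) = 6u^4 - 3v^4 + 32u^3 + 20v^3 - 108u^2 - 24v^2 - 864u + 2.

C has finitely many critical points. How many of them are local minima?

C separates as a function of u plus a function of v, so ∇C=0 decouples.
∂C/∂u = 24(u - 3)(u + 3)(u + 4) = 0 at u ∈ {-4, -3, 3}; ∂C/∂v = -12v(v - 4)(v - 1) = 0 at v ∈ {0, 1, 4}.
The Hessian is diagonal: diag(C_uu, C_vv). Second derivatives: C_uu(-4)=168, C_uu(-3)=-144, C_uu(3)=1008; C_vv(0)=-48, C_vv(1)=36, C_vv(4)=-144.
Local minima occur where both diagonal entries positive: (-4, 1), (3, 1). Count: 2.

2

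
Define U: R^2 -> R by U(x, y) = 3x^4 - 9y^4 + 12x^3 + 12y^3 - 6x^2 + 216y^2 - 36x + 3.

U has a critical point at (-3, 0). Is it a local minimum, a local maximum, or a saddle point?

The mixed partial ∂²U/∂x∂y is 0, so the Hessian at any point is diag(U_xx, U_yy) = diag(12(3x^2 + 6x - 1), 36(-3y^2 + 2y + 12)).
At (-3, 0): H = diag(96, 432).
Both eigenvalues are positive, so H is positive definite: a local minimum.

local minimum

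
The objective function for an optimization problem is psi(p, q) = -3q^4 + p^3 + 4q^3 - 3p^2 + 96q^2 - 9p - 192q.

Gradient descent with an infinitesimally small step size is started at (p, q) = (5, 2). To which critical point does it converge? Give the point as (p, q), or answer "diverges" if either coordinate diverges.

psi is separable, so gradient descent decouples: p follows -∂psi/∂p, q follows -∂psi/∂q.
∂psi/∂p = 3(p - 3)(p + 1); at p=5 this is 36, so p decreases.
∂psi/∂q = -12(q - 4)(q - 1)(q + 4); at q=2 this is 144, so q decreases.
p converges to its nearest critical value 3 (a local min of the p-part); q converges to 1. The iterate converges to (3, 1).

(3, 1)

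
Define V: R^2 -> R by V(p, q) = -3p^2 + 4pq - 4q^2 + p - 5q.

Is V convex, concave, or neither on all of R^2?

concave

V is quadratic, so its Hessian is the constant matrix H = [[-6, 4], [4, -8]].
det(H) = 32, tr(H) = -14.
det(H) > 0 and tr(H) < 0, so H is negative definite everywhere: concave.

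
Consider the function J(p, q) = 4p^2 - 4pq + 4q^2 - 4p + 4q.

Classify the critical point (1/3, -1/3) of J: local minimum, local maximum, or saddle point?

The Hessian of J is constant: H = [[8, -4], [-4, 8]].
det(H) = 8·8 − (-4)² = 48.
det(H) > 0 and tr(H) = 16 > 0, so H is positive definite and the point is a local minimum.

local minimum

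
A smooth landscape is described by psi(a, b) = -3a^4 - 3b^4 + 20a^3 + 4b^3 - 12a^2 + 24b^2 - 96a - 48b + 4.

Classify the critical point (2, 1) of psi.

The mixed partial ∂²psi/∂a∂b is 0, so the Hessian at any point is diag(psi_aa, psi_bb) = diag(12(-3a^2 + 10a - 2), 12(-3b^2 + 2b + 4)).
At (2, 1): H = diag(72, 36).
Both eigenvalues are positive, so H is positive definite: a local minimum.

local minimum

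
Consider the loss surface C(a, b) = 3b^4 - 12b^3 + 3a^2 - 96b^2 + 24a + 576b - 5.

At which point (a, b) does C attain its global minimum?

(-4, -4)

C(a,b) separates as P(a) + Q(b) − 5, so its minimum is min P + min Q − 5.
P'(a) = 6a + 24 vanishes at a ∈ {-4}; Q'(b) = 12(b - 4)(b - 3)(b + 4) vanishes at b ∈ {-4, 3, 4}.
Local minima of P (where P''>0): P(-4)=-48. Local minima of Q: Q(-4)=-2304, Q(4)=768.
So the global minimum of C is P(-4) + Q(-4) − 5 = -48 − 2304 − 5 = -2357, attained at (-4, -4).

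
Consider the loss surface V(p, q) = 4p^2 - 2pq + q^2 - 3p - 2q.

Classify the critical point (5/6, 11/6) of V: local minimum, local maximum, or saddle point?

local minimum

The Hessian of V is constant: H = [[8, -2], [-2, 2]].
det(H) = 8·2 − (-2)² = 12.
det(H) > 0 and tr(H) = 10 > 0, so H is positive definite and the point is a local minimum.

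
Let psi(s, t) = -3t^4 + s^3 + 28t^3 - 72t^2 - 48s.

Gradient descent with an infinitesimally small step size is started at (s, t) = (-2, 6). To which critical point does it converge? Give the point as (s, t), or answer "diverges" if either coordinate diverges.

diverges

psi is separable, so gradient descent decouples: s follows -∂psi/∂s, t follows -∂psi/∂t.
∂psi/∂s = 3(s - 4)(s + 4); at s=-2 this is -36, so s increases.
∂psi/∂t = -12t(t - 4)(t - 3); at t=6 this is -432, so t increases.
The t-coordinate has no critical point in that direction and runs off to infinity.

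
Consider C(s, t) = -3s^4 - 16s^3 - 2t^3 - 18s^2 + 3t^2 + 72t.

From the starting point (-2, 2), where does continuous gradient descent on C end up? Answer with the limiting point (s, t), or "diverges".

C is separable, so gradient descent decouples: s follows -∂C/∂s, t follows -∂C/∂t.
∂C/∂s = -12s(s + 1)(s + 3); at s=-2 this is -24, so s increases.
∂C/∂t = -6(t - 4)(t + 3); at t=2 this is 60, so t decreases.
s converges to its nearest critical value -1 (a local min of the s-part); t converges to -3. The iterate converges to (-1, -3).

(-1, -3)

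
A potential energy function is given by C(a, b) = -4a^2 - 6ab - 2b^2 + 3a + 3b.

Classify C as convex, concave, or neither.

C is quadratic, so its Hessian is the constant matrix H = [[-8, -6], [-6, -4]].
det(H) = -4, tr(H) = -12.
det(H) < 0, so H is indefinite: neither convex nor concave.

neither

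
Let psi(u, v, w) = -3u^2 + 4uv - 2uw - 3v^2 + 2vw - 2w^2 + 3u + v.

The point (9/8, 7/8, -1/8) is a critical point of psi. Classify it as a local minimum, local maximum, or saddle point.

local maximum

The Hessian is constant: H = [[-6, 4, -2], [4, -6, 2], [-2, 2, -4]].
Leading principal minors: Δ₁ = -6, Δ₂ = 20, Δ₃ = -64.
The minors alternate sign starting negative (−, +, −), so H is negative definite: a local maximum.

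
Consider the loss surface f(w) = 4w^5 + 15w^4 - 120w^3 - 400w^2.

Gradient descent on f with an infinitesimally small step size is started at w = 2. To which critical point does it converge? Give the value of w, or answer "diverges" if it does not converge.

f'(w) = 20w(w - 4)(w + 2)(w + 5), so f'(2) = -2240.
Gradient descent moves in the -f' direction, i.e. w is increasing.
The nearest critical point in that direction is w = 4, where f'' = 4320 > 0 (a local minimum). The iterate converges there.

4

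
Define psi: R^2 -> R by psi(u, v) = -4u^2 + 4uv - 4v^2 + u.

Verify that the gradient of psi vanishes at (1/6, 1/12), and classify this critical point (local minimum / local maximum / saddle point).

local maximum

∇psi = (-8u + 4v + 1, 4u - 8v); substituting (1/6, 1/12) gives ∇psi = (0, 0), so (1/6, 1/12) is indeed a critical point.
The Hessian of psi is constant: H = [[-8, 4], [4, -8]].
det(H) = (-8)·(-8) − 4² = 48.
det(H) > 0 and tr(H) = -16 < 0, so H is negative definite and the point is a local maximum.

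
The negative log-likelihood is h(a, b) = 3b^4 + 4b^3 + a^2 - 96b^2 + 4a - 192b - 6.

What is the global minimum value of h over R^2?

-1290

h(a,b) separates as P(a) + Q(b) − 6, so its minimum is min P + min Q − 6.
P'(a) = 2a + 4 vanishes at a ∈ {-2}; Q'(b) = 12(b - 4)(b + 1)(b + 4) vanishes at b ∈ {-4, -1, 4}.
Local minima of P (where P''>0): P(-2)=-4. Local minima of Q: Q(-4)=-256, Q(4)=-1280.
So the global minimum of h is P(-2) + Q(4) − 6 = -4 − 1280 − 6 = -1290, attained at (-2, 4).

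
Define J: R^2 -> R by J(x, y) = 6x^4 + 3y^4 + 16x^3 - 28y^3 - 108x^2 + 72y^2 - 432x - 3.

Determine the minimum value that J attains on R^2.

J(x,y) separates as P(x) + Q(y) − 3, so its minimum is min P + min Q − 3.
P'(x) = 24(x - 3)(x + 2)(x + 3) vanishes at x ∈ {-3, -2, 3}; Q'(y) = 12y(y - 4)(y - 3) vanishes at y ∈ {0, 3, 4}.
Local minima of P (where P''>0): P(-3)=378, P(3)=-1350. Local minima of Q: Q(0)=0, Q(4)=128.
So the global minimum of J is P(3) + Q(0) − 3 = -1350 + 0 − 3 = -1353, attained at (3, 0).

-1353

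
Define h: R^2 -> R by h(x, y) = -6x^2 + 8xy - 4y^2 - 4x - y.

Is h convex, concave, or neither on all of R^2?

h is quadratic, so its Hessian is the constant matrix H = [[-12, 8], [8, -8]].
det(H) = 32, tr(H) = -20.
det(H) > 0 and tr(H) < 0, so H is negative definite everywhere: concave.

concave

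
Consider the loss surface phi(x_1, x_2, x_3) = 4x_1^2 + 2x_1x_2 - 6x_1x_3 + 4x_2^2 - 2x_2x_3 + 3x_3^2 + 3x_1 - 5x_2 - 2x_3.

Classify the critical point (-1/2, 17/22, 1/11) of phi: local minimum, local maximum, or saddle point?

The Hessian is constant: H = [[8, 2, -6], [2, 8, -2], [-6, -2, 6]].
Leading principal minors: Δ₁ = 8, Δ₂ = 60, Δ₃ = 88.
All leading minors are positive, so H is positive definite: a local minimum.

local minimum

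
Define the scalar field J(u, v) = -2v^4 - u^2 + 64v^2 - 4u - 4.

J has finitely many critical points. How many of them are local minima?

J separates as a function of u plus a function of v, so ∇J=0 decouples.
∂J/∂u = -2(u + 2) = 0 at u ∈ {-2}; ∂J/∂v = -8v(v - 4)(v + 4) = 0 at v ∈ {-4, 0, 4}.
The Hessian is diagonal: diag(J_uu, J_vv). Second derivatives: J_uu(-2)=-2; J_vv(-4)=-256, J_vv(0)=128, J_vv(4)=-256.
Local minima occur where both diagonal entries positive: none. Count: 0.

0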